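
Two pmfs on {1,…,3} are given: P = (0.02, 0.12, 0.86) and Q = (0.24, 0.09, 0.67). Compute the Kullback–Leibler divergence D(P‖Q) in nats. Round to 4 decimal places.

0.1995 nats

D(P‖Q) = Σ p·ln(p/q).
  0.02·ln(0.02/0.24) = -0.04970
  0.12·ln(0.12/0.09) = 0.03452
  0.86·ln(0.86/0.67) = 0.21470
D(P‖Q) = 0.1995 nats.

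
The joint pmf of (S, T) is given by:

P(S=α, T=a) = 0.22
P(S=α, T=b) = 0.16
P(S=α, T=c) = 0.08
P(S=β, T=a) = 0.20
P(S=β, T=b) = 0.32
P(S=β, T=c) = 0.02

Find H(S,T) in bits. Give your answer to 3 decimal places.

2.298 bits

H(S,T) = −Σ p(x,y)·log₂ p(x,y) over all 6 cells.
  cell (α,a): −0.22·log₂0.22 = 0.4806
  cell (α,b): −0.16·log₂0.16 = 0.4230
  cell (α,c): −0.08·log₂0.08 = 0.2915
  cell (β,a): −0.20·log₂0.20 = 0.4644
  cell (β,b): −0.32·log₂0.32 = 0.5260
  cell (β,c): −0.02·log₂0.02 = 0.1129
Sum = 2.298 bits.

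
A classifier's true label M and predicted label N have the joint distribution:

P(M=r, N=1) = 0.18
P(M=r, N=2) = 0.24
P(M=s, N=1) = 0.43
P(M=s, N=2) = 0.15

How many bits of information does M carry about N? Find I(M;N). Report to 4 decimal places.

Marginals: p(M) = (0.4200, 0.5800), p(N) = (0.6100, 0.3900).
I(M;N) = H(M) + H(N) − H(M,N).
H(M) = 0.9815, H(N) = 0.9648, H(M,N) = 1.8736.
I(M;N) = 0.9815 + 0.9648 − 1.8736 = 0.0727 bits.

0.0727 bits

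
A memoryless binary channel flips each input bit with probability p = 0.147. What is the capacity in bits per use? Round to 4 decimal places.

Binary symmetric channel: C = 1 − h₂(ε) where h₂ is the binary entropy function.
h₂(0.147) = −0.147·log₂0.147 − 0.853·log₂0.853 = 0.6023.
C = 1 − 0.6023 = 0.3977 bits per channel use.

0.3977 bits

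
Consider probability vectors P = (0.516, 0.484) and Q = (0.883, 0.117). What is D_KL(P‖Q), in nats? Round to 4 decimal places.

0.4100 nats

D(P‖Q) = Σ p·ln(p/q).
  0.516·ln(0.516/0.883) = -0.27720
  0.484·ln(0.484/0.117) = 0.68724
D(P‖Q) = 0.4100 nats.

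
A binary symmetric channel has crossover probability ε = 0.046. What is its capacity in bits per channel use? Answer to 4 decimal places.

0.7308 bits

Binary symmetric channel: C = 1 − h₂(ε) where h₂ is the binary entropy function.
h₂(0.046) = −0.046·log₂0.046 − 0.954·log₂0.954 = 0.2692.
C = 1 − 0.2692 = 0.7308 bits per channel use.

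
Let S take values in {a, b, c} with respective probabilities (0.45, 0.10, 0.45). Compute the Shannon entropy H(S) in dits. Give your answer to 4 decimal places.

0.4121 dits

H(S) = −Σ p·log₁₀ p.
  −(0.45)·log₁₀(0.45) = 0.15605
  −(0.10)·log₁₀(0.10) = 0.10000
  −(0.45)·log₁₀(0.45) = 0.15605
Sum: 0.15605 + 0.10000 + 0.15605 = 0.4121 dits.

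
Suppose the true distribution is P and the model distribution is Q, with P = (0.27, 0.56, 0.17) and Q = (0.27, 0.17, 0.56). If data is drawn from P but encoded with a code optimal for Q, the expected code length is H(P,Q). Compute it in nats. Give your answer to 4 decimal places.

1.4444 nats

H(P,Q) = −Σ p·ln q.
  −0.27·ln(0.27) = 0.35352
  −0.56·ln(0.17) = 0.99230
  −0.17·ln(0.56) = 0.09857
H(P,Q) = 1.4444 nats.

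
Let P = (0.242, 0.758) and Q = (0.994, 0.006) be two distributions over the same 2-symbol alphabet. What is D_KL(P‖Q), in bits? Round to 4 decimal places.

4.7984 bits

D(P‖Q) = Σ p·log₂(p/q).
  0.242·log₂(0.242/0.994) = -0.49325
  0.758·log₂(0.758/0.006) = 5.29167
D(P‖Q) = 4.7984 bits.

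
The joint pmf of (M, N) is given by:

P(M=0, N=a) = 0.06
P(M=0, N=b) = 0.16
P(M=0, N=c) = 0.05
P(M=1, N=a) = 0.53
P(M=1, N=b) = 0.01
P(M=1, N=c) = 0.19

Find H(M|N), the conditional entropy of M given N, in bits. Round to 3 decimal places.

Marginals: p(M) = (0.2700, 0.7300), p(N) = (0.5900, 0.1700, 0.2400).
H(M|N) = Σ p(N) · H(M|N=·).
  N=a: p=0.5900, H(M|N=a) = 0.4743
  N=b: p=0.1700, H(M|N=b) = 0.3228
  N=c: p=0.2400, H(M|N=c) = 0.7383
Weighted sum = 0.512 bits.

0.512 bits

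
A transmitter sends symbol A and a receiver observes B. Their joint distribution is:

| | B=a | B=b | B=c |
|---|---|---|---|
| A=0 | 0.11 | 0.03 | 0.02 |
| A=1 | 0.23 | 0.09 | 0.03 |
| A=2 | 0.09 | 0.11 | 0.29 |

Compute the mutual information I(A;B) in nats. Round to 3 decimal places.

Marginals: p(A) = (0.1600, 0.3500, 0.4900), p(B) = (0.4300, 0.2300, 0.3400).
I(A;B) = H(A) + H(B) − H(A,B).
H(A) = 1.0102, H(B) = 1.0677, H(A,B) = 1.9047.
I(A;B) = 1.0102 + 1.0677 − 1.9047 = 0.173 nats.

0.173 nats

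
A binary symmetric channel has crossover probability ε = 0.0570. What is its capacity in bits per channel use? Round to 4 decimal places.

Binary symmetric channel: C = 1 − h₂(ε) where h₂ is the binary entropy function.
h₂(0.0570) = −0.0570·log₂0.0570 − 0.9430·log₂0.9430 = 0.3154.
C = 1 − 0.3154 = 0.6846 bits per channel use.

0.6846 bits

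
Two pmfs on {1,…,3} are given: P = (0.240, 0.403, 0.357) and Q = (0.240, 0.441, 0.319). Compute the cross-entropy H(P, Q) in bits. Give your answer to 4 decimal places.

1.5586 bits

H(P,Q) = −Σ p·log₂ q.
  −0.240·log₂(0.240) = 0.49413
  −0.403·log₂(0.441) = 0.47600
  −0.357·log₂(0.319) = 0.58847
H(P,Q) = 1.5586 bits.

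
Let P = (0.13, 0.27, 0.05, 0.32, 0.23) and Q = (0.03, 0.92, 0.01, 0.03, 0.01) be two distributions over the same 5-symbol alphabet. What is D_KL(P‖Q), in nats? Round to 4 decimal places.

1.4187 nats

D(P‖Q) = Σ p·ln(p/q).
  0.13·ln(0.13/0.03) = 0.19062
  0.27·ln(0.27/0.92) = -0.33101
  0.05·ln(0.05/0.01) = 0.08047
  0.32·ln(0.32/0.03) = 0.75748
  0.23·ln(0.23/0.01) = 0.72116
D(P‖Q) = 1.4187 nats.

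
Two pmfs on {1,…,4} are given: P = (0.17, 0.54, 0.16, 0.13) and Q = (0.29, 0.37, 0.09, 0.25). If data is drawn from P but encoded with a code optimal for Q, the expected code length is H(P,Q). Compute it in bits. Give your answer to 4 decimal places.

H(P,Q) = −Σ p·log₂ q.
  −0.17·log₂(0.29) = 0.30360
  −0.54·log₂(0.37) = 0.77458
  −0.16·log₂(0.09) = 0.55583
  −0.13·log₂(0.25) = 0.26000
H(P,Q) = 1.8940 bits.

1.8940 bits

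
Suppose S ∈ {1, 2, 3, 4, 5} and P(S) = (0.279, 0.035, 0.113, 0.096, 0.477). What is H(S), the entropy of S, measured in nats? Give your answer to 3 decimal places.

1.298 nats

H(S) = −Σ p·ln p.
  −(0.279)·ln(0.279) = 0.3562
  −(0.035)·ln(0.035) = 0.1173
  −(0.113)·ln(0.113) = 0.2464
  −(0.096)·ln(0.096) = 0.2250
  −(0.477)·ln(0.477) = 0.3531
Sum: 0.3562 + 0.1173 + 0.2464 + 0.2250 + 0.3531 = 1.298 nats.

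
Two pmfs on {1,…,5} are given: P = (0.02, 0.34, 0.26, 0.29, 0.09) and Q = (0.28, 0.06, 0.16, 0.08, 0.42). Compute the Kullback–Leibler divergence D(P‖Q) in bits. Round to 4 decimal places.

D(P‖Q) = Σ p·log₂(p/q).
  0.02·log₂(0.02/0.28) = -0.07615
  0.34·log₂(0.34/0.06) = 0.85085
  0.26·log₂(0.26/0.16) = 0.18211
  0.29·log₂(0.29/0.08) = 0.53881
  0.09·log₂(0.09/0.42) = -0.20002
D(P‖Q) = 1.2956 bits.

1.2956 bits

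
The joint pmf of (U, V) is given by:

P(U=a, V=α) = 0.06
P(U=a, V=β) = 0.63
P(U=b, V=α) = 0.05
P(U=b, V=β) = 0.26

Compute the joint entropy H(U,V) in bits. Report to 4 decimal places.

H(U,V) = −Σ p(x,y)·log₂ p(x,y) over all 4 cells.
  cell (a,α): −0.06·log₂0.06 = 0.24353
  cell (a,β): −0.63·log₂0.63 = 0.41994
  cell (b,α): −0.05·log₂0.05 = 0.21610
  cell (b,β): −0.26·log₂0.26 = 0.50529
Sum = 1.3849 bits.

1.3849 bits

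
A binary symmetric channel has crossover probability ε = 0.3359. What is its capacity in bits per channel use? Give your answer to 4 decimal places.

Binary symmetric channel: C = 1 − h₂(ε) where h₂ is the binary entropy function.
h₂(0.3359) = −0.3359·log₂0.3359 − 0.6641·log₂0.6641 = 0.9208.
C = 1 − 0.9208 = 0.0792 bits per channel use.

0.0792 bits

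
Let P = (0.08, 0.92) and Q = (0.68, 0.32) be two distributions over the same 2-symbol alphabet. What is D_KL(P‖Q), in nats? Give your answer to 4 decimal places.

D(P‖Q) = Σ p·ln(p/q).
  0.08·ln(0.08/0.68) = -0.17121
  0.92·ln(0.92/0.32) = 0.97157
D(P‖Q) = 0.8004 nats.

0.8004 nats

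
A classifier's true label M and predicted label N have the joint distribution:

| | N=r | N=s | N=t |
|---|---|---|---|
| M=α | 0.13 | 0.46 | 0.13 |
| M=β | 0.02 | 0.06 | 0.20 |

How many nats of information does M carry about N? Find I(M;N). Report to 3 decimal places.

0.127 nats

Marginals: p(M) = (0.7200, 0.2800), p(N) = (0.1500, 0.5200, 0.3300).
I(M;N) = H(M) + H(N) − H(M,N).
H(M) = 0.5930, H(N) = 0.9905, H(M,N) = 1.4566.
I(M;N) = 0.5930 + 0.9905 − 1.4566 = 0.127 nats.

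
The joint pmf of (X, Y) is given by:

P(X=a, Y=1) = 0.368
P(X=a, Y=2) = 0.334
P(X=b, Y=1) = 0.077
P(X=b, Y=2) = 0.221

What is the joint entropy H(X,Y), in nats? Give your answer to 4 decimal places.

H(X,Y) = −Σ p(x,y)·ln p(x,y) over all 4 cells.
  cell (a,1): −0.368·ln0.368 = 0.36788
  cell (a,2): −0.334·ln0.334 = 0.36627
  cell (b,1): −0.077·ln0.077 = 0.19742
  cell (b,2): −0.221·ln0.221 = 0.33362
Sum = 1.2652 nats.

1.2652 nats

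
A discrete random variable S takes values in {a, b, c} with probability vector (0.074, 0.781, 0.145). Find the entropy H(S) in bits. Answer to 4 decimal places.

0.9604 bits

H(S) = −Σ p·log₂ p.
  −(0.074)·log₂(0.074) = 0.27797
  −(0.781)·log₂(0.781) = 0.27851
  −(0.145)·log₂(0.145) = 0.40395
Sum: 0.27797 + 0.27851 + 0.40395 = 0.9604 bits.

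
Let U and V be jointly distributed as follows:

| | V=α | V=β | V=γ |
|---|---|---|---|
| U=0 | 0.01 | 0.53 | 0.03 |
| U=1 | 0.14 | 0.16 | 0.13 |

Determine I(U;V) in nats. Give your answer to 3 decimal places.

0.196 nats

Marginals: p(U) = (0.5700, 0.4300), p(V) = (0.1500, 0.6900, 0.1600).
I(U;V) = H(U) + H(V) − H(U,V).
H(U) = 0.6833, H(V) = 0.8338, H(U,V) = 1.3214.
I(U;V) = 0.6833 + 0.8338 − 1.3214 = 0.196 nats.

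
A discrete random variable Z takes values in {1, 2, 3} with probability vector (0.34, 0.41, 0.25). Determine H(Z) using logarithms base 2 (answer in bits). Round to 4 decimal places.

1.5566 bits

H(Z) = −Σ p·log₂ p.
  −(0.34)·log₂(0.34) = 0.52917
  −(0.41)·log₂(0.41) = 0.52738
  −(0.25)·log₂(0.25) = 0.50000
Sum: 0.52917 + 0.52738 + 0.50000 = 1.5566 bits.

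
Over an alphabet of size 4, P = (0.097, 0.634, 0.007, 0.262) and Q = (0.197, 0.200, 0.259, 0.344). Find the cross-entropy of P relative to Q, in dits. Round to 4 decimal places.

0.6371 dits

H(P,Q) = −Σ p·log₁₀ q.
  −0.097·log₁₀(0.197) = 0.06844
  −0.634·log₁₀(0.200) = 0.44315
  −0.007·log₁₀(0.259) = 0.00411
  −0.262·log₁₀(0.344) = 0.12142
H(P,Q) = 0.6371 dits.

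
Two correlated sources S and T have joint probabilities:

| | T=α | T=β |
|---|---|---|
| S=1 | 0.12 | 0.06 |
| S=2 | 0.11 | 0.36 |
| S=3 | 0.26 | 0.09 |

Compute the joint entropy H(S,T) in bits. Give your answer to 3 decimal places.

H(S,T) = −Σ p(x,y)·log₂ p(x,y) over all 6 cells.
  cell (1,α): −0.12·log₂0.12 = 0.3671
  cell (1,β): −0.06·log₂0.06 = 0.2435
  cell (2,α): −0.11·log₂0.11 = 0.3503
  cell (2,β): −0.36·log₂0.36 = 0.5306
  cell (3,α): −0.26·log₂0.26 = 0.5053
  cell (3,β): −0.09·log₂0.09 = 0.3127
Sum = 2.309 bits.

2.309 bits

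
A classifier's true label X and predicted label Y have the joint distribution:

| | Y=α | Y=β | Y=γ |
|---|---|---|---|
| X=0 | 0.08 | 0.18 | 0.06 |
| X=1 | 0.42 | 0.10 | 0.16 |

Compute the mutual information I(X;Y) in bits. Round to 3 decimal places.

Marginals: p(X) = (0.3200, 0.6800), p(Y) = (0.5000, 0.2800, 0.2200).
I(X;Y) = H(X) + H(Y) − H(X,Y).
H(X) = 0.9044, H(Y) = 1.4948, H(X,Y) = 2.2612.
I(X;Y) = 0.9044 + 1.4948 − 2.2612 = 0.138 bits.

0.138 bits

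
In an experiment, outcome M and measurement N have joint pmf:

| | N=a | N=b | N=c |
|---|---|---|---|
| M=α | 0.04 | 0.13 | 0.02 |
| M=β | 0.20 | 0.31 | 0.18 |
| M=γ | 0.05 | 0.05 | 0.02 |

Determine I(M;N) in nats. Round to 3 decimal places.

Marginals: p(M) = (0.1900, 0.6900, 0.1200), p(N) = (0.2900, 0.4900, 0.2200).
I(M;N) = Σ p(x,y)·ln[p(x,y)/(p(x)p(y))].
  (α,a): 0.04·ln(0.7260) = -0.0128
  (α,b): 0.13·ln(1.3963) = 0.0434
  (α,c): 0.02·ln(0.4785) = -0.0147
  (β,a): 0.20·ln(0.9995) = -0.0001
  (β,b): 0.31·ln(0.9169) = -0.0269
  (β,c): 0.18·ln(1.1858) = 0.0307
  (γ,a): 0.05·ln(1.4368) = 0.0181
  (γ,b): 0.05·ln(0.8503) = -0.0081
  (γ,c): 0.02·ln(0.7576) = -0.0056
Sum = 0.024 nats.

0.024 nats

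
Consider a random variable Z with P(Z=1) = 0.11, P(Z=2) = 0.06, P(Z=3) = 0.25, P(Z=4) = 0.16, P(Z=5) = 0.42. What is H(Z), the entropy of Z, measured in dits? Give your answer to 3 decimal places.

0.615 dits

H(Z) = −Σ p·log₁₀ p.
  −(0.11)·log₁₀(0.11) = 0.1054
  −(0.06)·log₁₀(0.06) = 0.0733
  −(0.25)·log₁₀(0.25) = 0.1505
  −(0.16)·log₁₀(0.16) = 0.1273
  −(0.42)·log₁₀(0.42) = 0.1582
Sum: 0.1054 + 0.0733 + 0.1505 + 0.1273 + 0.1582 = 0.615 dits.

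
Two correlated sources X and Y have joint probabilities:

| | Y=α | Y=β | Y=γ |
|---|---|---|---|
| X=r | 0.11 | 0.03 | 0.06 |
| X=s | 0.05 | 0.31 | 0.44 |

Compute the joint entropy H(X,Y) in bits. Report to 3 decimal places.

2.007 bits

H(X,Y) = −Σ p(x,y)·log₂ p(x,y) over all 6 cells.
  cell (r,α): −0.11·log₂0.11 = 0.3503
  cell (r,β): −0.03·log₂0.03 = 0.1518
  cell (r,γ): −0.06·log₂0.06 = 0.2435
  cell (s,α): −0.05·log₂0.05 = 0.2161
  cell (s,β): −0.31·log₂0.31 = 0.5238
  cell (s,γ): −0.44·log₂0.44 = 0.5211
Sum = 2.007 bits.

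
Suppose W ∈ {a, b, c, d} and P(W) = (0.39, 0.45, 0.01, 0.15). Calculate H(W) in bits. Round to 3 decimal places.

H(W) = −Σ p·log₂ p.
  −(0.39)·log₂(0.39) = 0.5298
  −(0.45)·log₂(0.45) = 0.5184
  −(0.01)·log₂(0.01) = 0.0664
  −(0.15)·log₂(0.15) = 0.4105
Sum: 0.5298 + 0.5184 + 0.0664 + 0.4105 = 1.525 bits.

1.525 bits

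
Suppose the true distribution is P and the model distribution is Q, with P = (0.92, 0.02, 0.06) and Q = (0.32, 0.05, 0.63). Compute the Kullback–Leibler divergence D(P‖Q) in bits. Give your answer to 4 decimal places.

D(P‖Q) = Σ p·log₂(p/q).
  0.92·log₂(0.92/0.32) = 1.40168
  0.02·log₂(0.02/0.05) = -0.02644
  0.06·log₂(0.06/0.63) = -0.20354
D(P‖Q) = 1.1717 bits.

1.1717 bits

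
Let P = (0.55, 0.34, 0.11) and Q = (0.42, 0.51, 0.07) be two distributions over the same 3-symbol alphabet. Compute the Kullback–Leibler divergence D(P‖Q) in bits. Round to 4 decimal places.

D(P‖Q) = Σ p·log₂(p/q).
  0.55·log₂(0.55/0.42) = 0.21397
  0.34·log₂(0.34/0.51) = -0.19889
  0.11·log₂(0.11/0.07) = 0.07173
D(P‖Q) = 0.0868 bits.

0.0868 bits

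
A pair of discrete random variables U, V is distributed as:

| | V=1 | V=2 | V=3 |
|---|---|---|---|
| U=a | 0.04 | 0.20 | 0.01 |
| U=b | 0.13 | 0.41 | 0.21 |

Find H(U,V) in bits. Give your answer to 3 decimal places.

H(U,V) = −Σ p(x,y)·log₂ p(x,y) over all 6 cells.
  cell (a,1): −0.04·log₂0.04 = 0.1858
  cell (a,2): −0.20·log₂0.20 = 0.4644
  cell (a,3): −0.01·log₂0.01 = 0.0664
  cell (b,1): −0.13·log₂0.13 = 0.3826
  cell (b,2): −0.41·log₂0.41 = 0.5274
  cell (b,3): −0.21·log₂0.21 = 0.4728
Sum = 2.099 bits.

2.099 bits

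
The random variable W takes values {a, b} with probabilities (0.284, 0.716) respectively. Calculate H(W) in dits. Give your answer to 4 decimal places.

H(W) = −Σ p·log₁₀ p.
  −(0.284)·log₁₀(0.284) = 0.15526
  −(0.716)·log₁₀(0.716) = 0.10388
Sum: 0.15526 + 0.10388 = 0.2591 dits.

0.2591 dits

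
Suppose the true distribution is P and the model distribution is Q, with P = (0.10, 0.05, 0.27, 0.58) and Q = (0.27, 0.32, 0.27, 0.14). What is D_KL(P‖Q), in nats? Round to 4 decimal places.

0.6323 nats

D(P‖Q) = Σ p·ln(p/q).
  0.10·ln(0.10/0.27) = -0.09933
  0.05·ln(0.05/0.32) = -0.09281
  0.27·ln(0.27/0.27) = 0.00000
  0.58·ln(0.58/0.14) = 0.82440
D(P‖Q) = 0.6323 nats.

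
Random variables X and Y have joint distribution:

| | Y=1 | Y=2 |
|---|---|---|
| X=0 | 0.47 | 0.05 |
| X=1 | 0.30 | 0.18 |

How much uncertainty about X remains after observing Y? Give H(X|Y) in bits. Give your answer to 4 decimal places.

Marginals: p(X) = (0.5200, 0.4800), p(Y) = (0.7700, 0.2300).
H(X|Y) = Σ p(Y) · H(X|Y=·).
  Y=1: p=0.7700, H(X|Y=1) = 0.9645
  Y=2: p=0.2300, H(X|Y=2) = 0.7554
Weighted sum = 0.9164 bits.

0.9164 bits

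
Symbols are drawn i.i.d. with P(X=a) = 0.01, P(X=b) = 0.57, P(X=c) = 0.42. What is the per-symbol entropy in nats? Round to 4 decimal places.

H(X) = −Σ p·ln p.
  −(0.01)·ln(0.01) = 0.04605
  −(0.57)·ln(0.57) = 0.32041
  −(0.42)·ln(0.42) = 0.36435
Sum: 0.04605 + 0.32041 + 0.36435 = 0.7308 nats.

0.7308 nats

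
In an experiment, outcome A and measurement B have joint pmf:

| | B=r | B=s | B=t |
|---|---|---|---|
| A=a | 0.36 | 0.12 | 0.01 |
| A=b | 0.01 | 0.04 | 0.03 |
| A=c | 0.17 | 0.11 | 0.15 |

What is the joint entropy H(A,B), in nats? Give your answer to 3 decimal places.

1.777 nats

H(A,B) = −Σ p(x,y)·ln p(x,y) over all 9 cells.
  cell (a,r): −0.36·ln0.36 = 0.3678
  cell (a,s): −0.12·ln0.12 = 0.2544
  cell (a,t): −0.01·ln0.01 = 0.0461
  cell (b,r): −0.01·ln0.01 = 0.0461
  cell (b,s): −0.04·ln0.04 = 0.1288
  cell (b,t): −0.03·ln0.03 = 0.1052
  cell (c,r): −0.17·ln0.17 = 0.3012
  cell (c,s): −0.11·ln0.11 = 0.2428
  cell (c,t): −0.15·ln0.15 = 0.2846
Sum = 1.777 nats.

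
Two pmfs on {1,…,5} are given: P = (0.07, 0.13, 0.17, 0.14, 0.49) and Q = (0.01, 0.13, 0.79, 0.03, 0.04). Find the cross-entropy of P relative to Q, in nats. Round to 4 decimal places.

H(P,Q) = −Σ p·ln q.
  −0.07·ln(0.01) = 0.32236
  −0.13·ln(0.13) = 0.26523
  −0.17·ln(0.79) = 0.04007
  −0.14·ln(0.03) = 0.49092
  −0.49·ln(0.04) = 1.57725
H(P,Q) = 2.6958 nats.

2.6958 nats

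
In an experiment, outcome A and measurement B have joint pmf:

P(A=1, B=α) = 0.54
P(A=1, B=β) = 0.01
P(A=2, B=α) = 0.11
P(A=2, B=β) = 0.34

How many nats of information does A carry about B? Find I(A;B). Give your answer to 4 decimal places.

Marginals: p(A) = (0.5500, 0.4500), p(B) = (0.6500, 0.3500).
I(A;B) = Σ p(x,y)·ln[p(x,y)/(p(x)p(y))].
  (1,α): 0.54·ln(1.5105) = 0.22271
  (1,β): 0.01·ln(0.0519) = -0.02958
  (2,α): 0.11·ln(0.3761) = -0.10758
  (2,β): 0.34·ln(2.1587) = 0.26164
Sum = 0.3472 nats.

0.3472 nats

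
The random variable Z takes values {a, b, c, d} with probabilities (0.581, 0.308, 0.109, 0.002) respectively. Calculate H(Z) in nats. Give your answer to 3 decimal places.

0.932 nats

H(Z) = −Σ p·ln p.
  −(0.581)·ln(0.581) = 0.3155
  −(0.308)·ln(0.308) = 0.3627
  −(0.109)·ln(0.109) = 0.2416
  −(0.002)·ln(0.002) = 0.0124
Sum: 0.3155 + 0.3627 + 0.2416 + 0.0124 = 0.932 nats.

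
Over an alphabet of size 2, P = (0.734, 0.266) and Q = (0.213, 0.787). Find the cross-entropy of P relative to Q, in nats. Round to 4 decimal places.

H(P,Q) = −Σ p·ln q.
  −0.734·ln(0.213) = 1.13510
  −0.266·ln(0.787) = 0.06371
H(P,Q) = 1.1988 nats.

1.1988 nats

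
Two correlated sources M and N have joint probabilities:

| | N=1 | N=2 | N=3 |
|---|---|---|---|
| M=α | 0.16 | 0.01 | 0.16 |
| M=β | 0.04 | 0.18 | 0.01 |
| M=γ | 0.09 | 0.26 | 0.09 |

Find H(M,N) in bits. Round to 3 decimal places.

2.741 bits

H(M,N) = −Σ p(x,y)·log₂ p(x,y) over all 9 cells.
  cell (α,1): −0.16·log₂0.16 = 0.4230
  cell (α,2): −0.01·log₂0.01 = 0.0664
  cell (α,3): −0.16·log₂0.16 = 0.4230
  cell (β,1): −0.04·log₂0.04 = 0.1858
  cell (β,2): −0.18·log₂0.18 = 0.4453
  cell (β,3): −0.01·log₂0.01 = 0.0664
  cell (γ,1): −0.09·log₂0.09 = 0.3127
  cell (γ,2): −0.26·log₂0.26 = 0.5053
  cell (γ,3): −0.09·log₂0.09 = 0.3127
Sum = 2.741 bits.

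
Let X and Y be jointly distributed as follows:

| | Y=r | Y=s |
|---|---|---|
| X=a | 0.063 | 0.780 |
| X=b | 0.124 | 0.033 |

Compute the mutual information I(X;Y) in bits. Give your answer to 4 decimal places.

Marginals: p(X) = (0.8430, 0.1570), p(Y) = (0.1870, 0.8130).
I(X;Y) = Σ p(x,y)·log₂[p(x,y)/(p(x)p(y))].
  (a,r): 0.063·log₂(0.3996) = -0.08336
  (a,s): 0.780·log₂(1.1381) = 0.14556
  (b,r): 0.124·log₂(4.2236) = 0.25773
  (b,s): 0.033·log₂(0.2585) = -0.06440
Sum = 0.2555 bits.

0.2555 bits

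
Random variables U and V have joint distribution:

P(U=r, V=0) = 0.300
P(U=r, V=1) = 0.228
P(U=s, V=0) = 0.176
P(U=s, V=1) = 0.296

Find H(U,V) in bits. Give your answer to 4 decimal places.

1.9684 bits

H(U,V) = −Σ p(x,y)·log₂ p(x,y) over all 4 cells.
  cell (r,0): −0.300·log₂0.300 = 0.52109
  cell (r,1): −0.228·log₂0.228 = 0.48630
  cell (s,0): −0.176·log₂0.176 = 0.44112
  cell (s,1): −0.296·log₂0.296 = 0.51987
Sum = 1.9684 bits.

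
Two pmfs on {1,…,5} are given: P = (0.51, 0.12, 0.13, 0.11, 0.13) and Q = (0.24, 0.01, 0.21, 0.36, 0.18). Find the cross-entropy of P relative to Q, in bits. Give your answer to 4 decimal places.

H(P,Q) = −Σ p·log₂ q.
  −0.51·log₂(0.24) = 1.05004
  −0.12·log₂(0.01) = 0.79726
  −0.13·log₂(0.21) = 0.29270
  −0.11·log₂(0.36) = 0.16213
  −0.13·log₂(0.18) = 0.32161
H(P,Q) = 2.6237 bits.

2.6237 bits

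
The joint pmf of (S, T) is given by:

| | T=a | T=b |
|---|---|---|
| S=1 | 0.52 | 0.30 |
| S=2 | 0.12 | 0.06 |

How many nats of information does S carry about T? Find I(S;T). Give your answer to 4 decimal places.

Marginals: p(S) = (0.8200, 0.1800), p(T) = (0.6400, 0.3600).
I(S;T) = H(S) + H(T) − H(S,T).
H(S) = 0.4714, H(T) = 0.6534, H(S,T) = 1.1245.
I(S;T) = 0.4714 + 0.6534 − 1.1245 = 0.0003 nats.

0.0003 nats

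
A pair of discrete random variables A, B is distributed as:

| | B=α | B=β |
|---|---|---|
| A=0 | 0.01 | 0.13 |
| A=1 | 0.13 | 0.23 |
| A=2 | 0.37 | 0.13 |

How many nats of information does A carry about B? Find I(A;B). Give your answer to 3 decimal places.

0.135 nats

Marginals: p(A) = (0.1400, 0.3600, 0.5000), p(B) = (0.5100, 0.4900).
I(A;B) = H(A) + H(B) − H(A,B).
H(A) = 0.9896, H(B) = 0.6929, H(A,B) = 1.5476.
I(A;B) = 0.9896 + 0.6929 − 1.5476 = 0.135 nats.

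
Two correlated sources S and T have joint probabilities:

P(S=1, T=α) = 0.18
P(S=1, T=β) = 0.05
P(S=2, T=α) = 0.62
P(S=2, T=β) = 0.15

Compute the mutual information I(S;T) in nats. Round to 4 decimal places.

0.0003 nats

Marginals: p(S) = (0.2300, 0.7700), p(T) = (0.8000, 0.2000).
I(S;T) = Σ p(x,y)·ln[p(x,y)/(p(x)p(y))].
  (1,α): 0.18·ln(0.9783) = -0.00396
  (1,β): 0.05·ln(1.0870) = 0.00417
  (2,α): 0.62·ln(1.0065) = 0.00401
  (2,β): 0.15·ln(0.9740) = -0.00395
Sum = 0.0003 nats.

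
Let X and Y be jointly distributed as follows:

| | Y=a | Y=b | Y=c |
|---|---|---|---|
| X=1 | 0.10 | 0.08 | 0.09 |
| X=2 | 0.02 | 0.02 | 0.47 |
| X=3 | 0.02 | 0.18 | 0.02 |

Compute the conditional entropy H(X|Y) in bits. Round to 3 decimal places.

Marginals: p(X) = (0.2700, 0.5100, 0.2200), p(Y) = (0.1400, 0.2800, 0.5800).
H(X|Y) = Σ p(Y) · H(X|Y=·).
  Y=a: p=0.1400, H(X|Y=a) = 1.1488
  Y=b: p=0.2800, H(X|Y=b) = 1.1981
  Y=c: p=0.5800, H(X|Y=c) = 0.8305
Weighted sum = 0.978 bits.

0.978 bits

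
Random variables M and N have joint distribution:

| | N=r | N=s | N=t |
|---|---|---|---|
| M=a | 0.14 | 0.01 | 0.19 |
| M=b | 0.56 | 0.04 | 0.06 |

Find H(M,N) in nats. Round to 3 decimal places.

1.259 nats

H(M,N) = −Σ p(x,y)·ln p(x,y) over all 6 cells.
  cell (a,r): −0.14·ln0.14 = 0.2753
  cell (a,s): −0.01·ln0.01 = 0.0461
  cell (a,t): −0.19·ln0.19 = 0.3155
  cell (b,r): −0.56·ln0.56 = 0.3247
  cell (b,s): −0.04·ln0.04 = 0.1288
  cell (b,t): −0.06·ln0.06 = 0.1688
Sum = 1.259 nats.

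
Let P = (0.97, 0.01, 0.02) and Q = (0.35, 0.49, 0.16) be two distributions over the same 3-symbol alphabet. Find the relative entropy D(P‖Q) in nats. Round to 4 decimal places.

0.9083 nats

D(P‖Q) = Σ p·ln(p/q).
  0.97·ln(0.97/0.35) = 0.98878
  0.01·ln(0.01/0.49) = -0.03892
  0.02·ln(0.02/0.16) = -0.04159
D(P‖Q) = 0.9083 nats.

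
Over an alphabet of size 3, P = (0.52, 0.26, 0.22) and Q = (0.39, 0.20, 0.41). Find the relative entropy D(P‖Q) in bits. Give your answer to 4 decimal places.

D(P‖Q) = Σ p·log₂(p/q).
  0.52·log₂(0.52/0.39) = 0.21582
  0.26·log₂(0.26/0.20) = 0.09841
  0.22·log₂(0.22/0.41) = -0.19759
D(P‖Q) = 0.1166 bits.

0.1166 bits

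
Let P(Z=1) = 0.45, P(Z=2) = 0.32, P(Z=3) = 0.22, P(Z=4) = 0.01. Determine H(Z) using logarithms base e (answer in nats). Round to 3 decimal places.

1.103 nats

H(Z) = −Σ p·ln p.
  −(0.45)·ln(0.45) = 0.3593
  −(0.32)·ln(0.32) = 0.3646
  −(0.22)·ln(0.22) = 0.3331
  −(0.01)·ln(0.01) = 0.0461
Sum: 0.3593 + 0.3646 + 0.3331 + 0.0461 = 1.103 nats.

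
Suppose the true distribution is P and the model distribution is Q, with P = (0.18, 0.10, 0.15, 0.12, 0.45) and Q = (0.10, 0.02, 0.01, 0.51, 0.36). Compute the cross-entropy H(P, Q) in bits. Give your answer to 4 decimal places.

2.9388 bits

H(P,Q) = −Σ p·log₂ q.
  −0.18·log₂(0.10) = 0.59795
  −0.10·log₂(0.02) = 0.56439
  −0.15·log₂(0.01) = 0.99658
  −0.12·log₂(0.51) = 0.11657
  −0.45·log₂(0.36) = 0.66327
H(P,Q) = 2.9388 bits.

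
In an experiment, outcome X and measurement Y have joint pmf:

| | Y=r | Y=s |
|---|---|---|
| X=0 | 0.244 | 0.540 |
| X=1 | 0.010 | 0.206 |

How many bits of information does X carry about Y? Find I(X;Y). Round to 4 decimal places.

Marginals: p(X) = (0.7840, 0.2160), p(Y) = (0.2540, 0.7460).
I(X;Y) = Σ p(x,y)·log₂[p(x,y)/(p(x)p(y))].
  (0,r): 0.244·log₂(1.2253) = 0.07152
  (0,s): 0.540·log₂(0.9233) = -0.06218
  (1,r): 0.010·log₂(0.1823) = -0.02456
  (1,s): 0.206·log₂(1.2784) = 0.07300
Sum = 0.0578 bits.

0.0578 bits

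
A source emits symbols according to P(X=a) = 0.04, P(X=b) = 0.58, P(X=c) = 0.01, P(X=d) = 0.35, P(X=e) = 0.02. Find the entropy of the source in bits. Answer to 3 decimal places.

1.351 bits

H(X) = −Σ p·log₂ p.
  −(0.04)·log₂(0.04) = 0.1858
  −(0.58)·log₂(0.58) = 0.4558
  −(0.01)·log₂(0.01) = 0.0664
  −(0.35)·log₂(0.35) = 0.5301
  −(0.02)·log₂(0.02) = 0.1129
Sum: 0.1858 + 0.4558 + 0.0664 + 0.5301 + 0.1129 = 1.351 bits.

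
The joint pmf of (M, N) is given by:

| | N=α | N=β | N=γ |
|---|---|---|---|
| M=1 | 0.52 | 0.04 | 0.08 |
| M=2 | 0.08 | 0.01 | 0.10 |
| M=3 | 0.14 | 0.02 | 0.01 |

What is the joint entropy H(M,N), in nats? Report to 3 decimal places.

1.549 nats

H(M,N) = −Σ p(x,y)·ln p(x,y) over all 9 cells.
  cell (1,α): −0.52·ln0.52 = 0.3400
  cell (1,β): −0.04·ln0.04 = 0.1288
  cell (1,γ): −0.08·ln0.08 = 0.2021
  cell (2,α): −0.08·ln0.08 = 0.2021
  cell (2,β): −0.01·ln0.01 = 0.0461
  cell (2,γ): −0.10·ln0.10 = 0.2303
  cell (3,α): −0.14·ln0.14 = 0.2753
  cell (3,β): −0.02·ln0.02 = 0.0782
  cell (3,γ): −0.01·ln0.01 = 0.0461
Sum = 1.549 nats.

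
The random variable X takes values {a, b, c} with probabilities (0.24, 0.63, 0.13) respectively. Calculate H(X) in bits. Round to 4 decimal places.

H(X) = −Σ p·log₂ p.
  −(0.24)·log₂(0.24) = 0.49413
  −(0.63)·log₂(0.63) = 0.41994
  −(0.13)·log₂(0.13) = 0.38264
Sum: 0.49413 + 0.41994 + 0.38264 = 1.2967 bits.

1.2967 bits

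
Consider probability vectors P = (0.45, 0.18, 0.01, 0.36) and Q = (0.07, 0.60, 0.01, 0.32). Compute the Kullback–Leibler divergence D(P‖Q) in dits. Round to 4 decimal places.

0.2879 dits

D(P‖Q) = Σ p·log₁₀(p/q).
  0.45·log₁₀(0.45/0.07) = 0.36365
  0.18·log₁₀(0.18/0.60) = -0.09412
  0.01·log₁₀(0.01/0.01) = 0.00000
  0.36·log₁₀(0.36/0.32) = 0.01841
D(P‖Q) = 0.2879 dits.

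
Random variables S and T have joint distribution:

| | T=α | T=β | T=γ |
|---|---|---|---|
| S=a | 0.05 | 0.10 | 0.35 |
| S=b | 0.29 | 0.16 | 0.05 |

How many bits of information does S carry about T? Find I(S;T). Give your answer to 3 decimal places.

Marginals: p(S) = (0.5000, 0.5000), p(T) = (0.3400, 0.2600, 0.4000).
I(S;T) = Σ p(x,y)·log₂[p(x,y)/(p(x)p(y))].
  (a,α): 0.05·log₂(0.2941) = -0.0883
  (a,β): 0.10·log₂(0.7692) = -0.0379
  (a,γ): 0.35·log₂(1.7500) = 0.2826
  (b,α): 0.29·log₂(1.7059) = 0.2235
  (b,β): 0.16·log₂(1.2308) = 0.0479
  (b,γ): 0.05·log₂(0.2500) = -0.1000
Sum = 0.328 bits.

0.328 bits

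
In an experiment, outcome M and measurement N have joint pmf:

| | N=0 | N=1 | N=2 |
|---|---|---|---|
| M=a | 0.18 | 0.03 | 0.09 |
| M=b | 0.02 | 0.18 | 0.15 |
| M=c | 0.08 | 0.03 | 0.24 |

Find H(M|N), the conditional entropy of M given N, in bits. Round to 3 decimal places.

Marginals: p(M) = (0.3000, 0.3500, 0.3500), p(N) = (0.2800, 0.2400, 0.4800).
H(M|N) = Σ p(N) · H(M|N=·).
  N=0: p=0.2800, H(M|N=0) = 1.1981
  N=1: p=0.2400, H(M|N=1) = 1.0613
  N=2: p=0.4800, H(M|N=2) = 1.4772
Weighted sum = 1.299 bits.

1.299 bits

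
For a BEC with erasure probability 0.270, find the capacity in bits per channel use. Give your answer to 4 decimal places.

0.7300 bits

Binary erasure channel: capacity C = 1 − ε.
C = 1 − 0.270 = 0.7300 bits per channel use.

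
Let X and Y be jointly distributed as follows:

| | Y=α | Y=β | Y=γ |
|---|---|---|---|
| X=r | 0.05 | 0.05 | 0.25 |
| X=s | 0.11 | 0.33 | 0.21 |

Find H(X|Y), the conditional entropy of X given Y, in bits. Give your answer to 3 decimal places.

Marginals: p(X) = (0.3500, 0.6500), p(Y) = (0.1600, 0.3800, 0.4600).
H(X|Y) = Σ p(Y) · H(X|Y=·).
  Y=α: p=0.1600, H(X|Y=α) = 0.8960
  Y=β: p=0.3800, H(X|Y=β) = 0.5618
  Y=γ: p=0.4600, H(X|Y=γ) = 0.9945
Weighted sum = 0.814 bits.

0.814 bits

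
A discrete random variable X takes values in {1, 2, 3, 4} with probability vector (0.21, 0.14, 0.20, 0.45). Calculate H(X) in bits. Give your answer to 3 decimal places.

1.853 bits

H(X) = −Σ p·log₂ p.
  −(0.21)·log₂(0.21) = 0.4728
  −(0.14)·log₂(0.14) = 0.3971
  −(0.20)·log₂(0.20) = 0.4644
  −(0.45)·log₂(0.45) = 0.5184
Sum: 0.4728 + 0.3971 + 0.4644 + 0.5184 = 1.853 bits.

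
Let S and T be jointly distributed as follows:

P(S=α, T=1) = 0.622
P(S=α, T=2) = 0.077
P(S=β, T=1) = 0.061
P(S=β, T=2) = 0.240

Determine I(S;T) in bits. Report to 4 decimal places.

Marginals: p(S) = (0.6990, 0.3010), p(T) = (0.6830, 0.3170).
I(S;T) = Σ p(x,y)·log₂[p(x,y)/(p(x)p(y))].
  (α,1): 0.622·log₂(1.3028) = 0.23740
  (α,2): 0.077·log₂(0.3475) = -0.11742
  (β,1): 0.061·log₂(0.2967) = -0.10692
  (β,2): 0.240·log₂(2.5153) = 0.31937
Sum = 0.3324 bits.

0.3324 bits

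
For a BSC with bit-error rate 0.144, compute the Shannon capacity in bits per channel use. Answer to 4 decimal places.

0.4054 bits

Binary symmetric channel: C = 1 − h₂(ε) where h₂ is the binary entropy function.
h₂(0.144) = −0.144·log₂0.144 − 0.856·log₂0.856 = 0.5946.
C = 1 − 0.5946 = 0.4054 bits per channel use.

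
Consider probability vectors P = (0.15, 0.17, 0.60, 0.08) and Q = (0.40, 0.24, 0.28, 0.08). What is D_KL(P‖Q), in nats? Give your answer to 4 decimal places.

D(P‖Q) = Σ p·ln(p/q).
  0.15·ln(0.15/0.40) = -0.14712
  0.17·ln(0.17/0.24) = -0.05862
  0.60·ln(0.60/0.28) = 0.45728
  0.08·ln(0.08/0.08) = 0.00000
D(P‖Q) = 0.2515 nats.

0.2515 nats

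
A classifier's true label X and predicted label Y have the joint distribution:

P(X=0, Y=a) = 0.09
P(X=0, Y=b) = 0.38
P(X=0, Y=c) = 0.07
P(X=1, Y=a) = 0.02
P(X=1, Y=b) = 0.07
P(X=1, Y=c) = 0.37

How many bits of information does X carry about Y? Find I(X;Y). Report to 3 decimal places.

Marginals: p(X) = (0.5400, 0.4600), p(Y) = (0.1100, 0.4500, 0.4400).
I(X;Y) = Σ p(x,y)·log₂[p(x,y)/(p(x)p(y))].
  (0,a): 0.09·log₂(1.5152) = 0.0540
  (0,b): 0.38·log₂(1.5638) = 0.2451
  (0,c): 0.07·log₂(0.2946) = -0.1234
  (1,a): 0.02·log₂(0.3953) = -0.0268
  (1,b): 0.07·log₂(0.3382) = -0.1095
  (1,c): 0.37·log₂(1.8281) = 0.3220
Sum = 0.361 bits.

0.361 bits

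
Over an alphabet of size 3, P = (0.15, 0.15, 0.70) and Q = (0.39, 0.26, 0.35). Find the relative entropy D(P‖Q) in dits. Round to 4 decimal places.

0.1126 dits

D(P‖Q) = Σ p·log₁₀(p/q).
  0.15·log₁₀(0.15/0.39) = -0.06225
  0.15·log₁₀(0.15/0.26) = -0.03583
  0.70·log₁₀(0.70/0.35) = 0.21072
D(P‖Q) = 0.1126 dits.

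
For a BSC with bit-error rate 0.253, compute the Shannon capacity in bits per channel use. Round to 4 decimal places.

Binary symmetric channel: C = 1 − h₂(ε) where h₂ is the binary entropy function.
h₂(0.253) = −0.253·log₂0.253 − 0.747·log₂0.747 = 0.8160.
C = 1 − 0.8160 = 0.1840 bits per channel use.

0.1840 bits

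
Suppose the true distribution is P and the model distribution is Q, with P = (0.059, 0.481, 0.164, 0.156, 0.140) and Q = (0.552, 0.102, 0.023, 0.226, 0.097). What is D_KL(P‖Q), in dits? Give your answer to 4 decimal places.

D(P‖Q) = Σ p·log₁₀(p/q).
  0.059·log₁₀(0.059/0.552) = -0.05729
  0.481·log₁₀(0.481/0.102) = 0.32398
  0.164·log₁₀(0.164/0.023) = 0.13991
  0.156·log₁₀(0.156/0.226) = -0.02511
  0.140·log₁₀(0.140/0.097) = 0.02231
D(P‖Q) = 0.4038 dits.

0.4038 dits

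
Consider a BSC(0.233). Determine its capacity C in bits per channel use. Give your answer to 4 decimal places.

0.2168 bits

Binary symmetric channel: C = 1 − h₂(ε) where h₂ is the binary entropy function.
h₂(0.233) = −0.233·log₂0.233 − 0.767·log₂0.767 = 0.7832.
C = 1 − 0.7832 = 0.2168 bits per channel use.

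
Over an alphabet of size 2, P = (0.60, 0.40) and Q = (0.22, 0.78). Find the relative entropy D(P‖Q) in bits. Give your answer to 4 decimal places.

D(P‖Q) = Σ p·log₂(p/q).
  0.60·log₂(0.60/0.22) = 0.86848
  0.40·log₂(0.40/0.78) = -0.38539
D(P‖Q) = 0.4831 bits.

0.4831 bits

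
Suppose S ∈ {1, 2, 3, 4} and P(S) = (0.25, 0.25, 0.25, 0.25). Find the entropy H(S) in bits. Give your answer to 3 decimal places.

H(S) = −Σ p·log₂ p.
  −(0.25)·log₂(0.25) = 0.5000
  −(0.25)·log₂(0.25) = 0.5000
  −(0.25)·log₂(0.25) = 0.5000
  −(0.25)·log₂(0.25) = 0.5000
Sum: 0.5000 + 0.5000 + 0.5000 + 0.5000 = 2.000 bits.

2.000 bits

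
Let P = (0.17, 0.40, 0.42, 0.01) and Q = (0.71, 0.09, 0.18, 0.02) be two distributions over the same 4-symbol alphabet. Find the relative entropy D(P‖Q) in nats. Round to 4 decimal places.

0.7026 nats

D(P‖Q) = Σ p·ln(p/q).
  0.17·ln(0.17/0.71) = -0.24301
  0.40·ln(0.40/0.09) = 0.59666
  0.42·ln(0.42/0.18) = 0.35587
  0.01·ln(0.01/0.02) = -0.00693
D(P‖Q) = 0.7026 nats.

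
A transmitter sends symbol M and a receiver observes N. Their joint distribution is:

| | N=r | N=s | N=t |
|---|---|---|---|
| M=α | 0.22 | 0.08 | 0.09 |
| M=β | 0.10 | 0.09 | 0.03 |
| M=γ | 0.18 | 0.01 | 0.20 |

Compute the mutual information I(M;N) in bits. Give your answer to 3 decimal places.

Marginals: p(M) = (0.3900, 0.2200, 0.3900), p(N) = (0.5000, 0.1800, 0.3200).
I(M;N) = Σ p(x,y)·log₂[p(x,y)/(p(x)p(y))].
  (α,r): 0.22·log₂(1.1282) = 0.0383
  (α,s): 0.08·log₂(1.1396) = 0.0151
  (α,t): 0.09·log₂(0.7212) = -0.0424
  (β,r): 0.10·log₂(0.9091) = -0.0138
  (β,s): 0.09·log₂(2.2727) = 0.1066
  (β,t): 0.03·log₂(0.4261) = -0.0369
  (γ,r): 0.18·log₂(0.9231) = -0.0208
  (γ,s): 0.01·log₂(0.1425) = -0.0281
  (γ,t): 0.20·log₂(1.6026) = 0.1361
Sum = 0.154 bits.

0.154 bits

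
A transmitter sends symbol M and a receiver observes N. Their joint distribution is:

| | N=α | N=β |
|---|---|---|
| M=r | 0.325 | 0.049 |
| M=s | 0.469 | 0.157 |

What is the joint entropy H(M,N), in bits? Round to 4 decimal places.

H(M,N) = −Σ p(x,y)·log₂ p(x,y) over all 4 cells.
  cell (r,α): −0.325·log₂0.325 = 0.52698
  cell (r,β): −0.049·log₂0.049 = 0.21320
  cell (s,α): −0.469·log₂0.469 = 0.51231
  cell (s,β): −0.157·log₂0.157 = 0.41937
Sum = 1.6719 bits.

1.6719 bits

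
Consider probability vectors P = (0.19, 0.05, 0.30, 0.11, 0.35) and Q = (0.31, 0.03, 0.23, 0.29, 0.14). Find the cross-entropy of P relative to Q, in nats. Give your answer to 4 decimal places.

1.6631 nats

H(P,Q) = −Σ p·ln q.
  −0.19·ln(0.31) = 0.22252
  −0.05·ln(0.03) = 0.17533
  −0.30·ln(0.23) = 0.44090
  −0.11·ln(0.29) = 0.13617
  −0.35·ln(0.14) = 0.68814
H(P,Q) = 1.6631 nats.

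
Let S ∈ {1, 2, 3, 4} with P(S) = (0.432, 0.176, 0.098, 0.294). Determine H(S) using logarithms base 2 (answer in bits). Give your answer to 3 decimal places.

1.812 bits

H(S) = −Σ p·log₂ p.
  −(0.432)·log₂(0.432) = 0.5231
  −(0.176)·log₂(0.176) = 0.4411
  −(0.098)·log₂(0.098) = 0.3284
  −(0.294)·log₂(0.294) = 0.5192
Sum: 0.5231 + 0.4411 + 0.3284 + 0.5192 = 1.812 bits.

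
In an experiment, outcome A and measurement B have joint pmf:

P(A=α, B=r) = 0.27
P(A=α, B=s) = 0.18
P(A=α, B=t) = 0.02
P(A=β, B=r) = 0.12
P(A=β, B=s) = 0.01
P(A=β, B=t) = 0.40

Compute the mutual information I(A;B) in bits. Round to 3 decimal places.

0.478 bits

Marginals: p(A) = (0.4700, 0.5300), p(B) = (0.3900, 0.1900, 0.4200).
I(A;B) = H(A) + H(B) − H(A,B).
H(A) = 0.9974, H(B) = 1.5107, H(A,B) = 2.0305.
I(A;B) = 0.9974 + 1.5107 − 2.0305 = 0.478 bits.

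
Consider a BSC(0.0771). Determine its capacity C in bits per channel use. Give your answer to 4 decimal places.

Binary symmetric channel: C = 1 − h₂(ε) where h₂ is the binary entropy function.
h₂(0.0771) = −0.0771·log₂0.0771 − 0.9229·log₂0.9229 = 0.3919.
C = 1 − 0.3919 = 0.6081 bits per channel use.

0.6081 bits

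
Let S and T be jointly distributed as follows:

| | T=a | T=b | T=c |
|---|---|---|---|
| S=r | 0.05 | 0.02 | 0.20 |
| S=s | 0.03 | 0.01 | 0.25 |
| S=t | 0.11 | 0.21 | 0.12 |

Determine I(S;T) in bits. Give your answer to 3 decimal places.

0.259 bits

Marginals: p(S) = (0.2700, 0.2900, 0.4400), p(T) = (0.1900, 0.2400, 0.5700).
I(S;T) = H(S) + H(T) − H(S,T).
H(S) = 1.5491, H(T) = 1.4116, H(S,T) = 2.7017.
I(S;T) = 1.5491 + 1.4116 − 2.7017 = 0.259 bits.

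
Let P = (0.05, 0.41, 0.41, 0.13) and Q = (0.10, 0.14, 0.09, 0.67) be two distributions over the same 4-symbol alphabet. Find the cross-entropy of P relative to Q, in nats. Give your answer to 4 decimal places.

1.9606 nats

H(P,Q) = −Σ p·ln q.
  −0.05·ln(0.10) = 0.11513
  −0.41·ln(0.14) = 0.80611
  −0.41·ln(0.09) = 0.98726
  −0.13·ln(0.67) = 0.05206
H(P,Q) = 1.9606 nats.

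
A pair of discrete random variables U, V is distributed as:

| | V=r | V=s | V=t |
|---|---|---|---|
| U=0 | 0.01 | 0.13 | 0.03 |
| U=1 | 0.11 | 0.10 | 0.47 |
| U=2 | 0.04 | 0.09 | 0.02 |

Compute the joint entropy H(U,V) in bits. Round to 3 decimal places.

H(U,V) = −Σ p(x,y)·log₂ p(x,y) over all 9 cells.
  cell (0,r): −0.01·log₂0.01 = 0.0664
  cell (0,s): −0.13·log₂0.13 = 0.3826
  cell (0,t): −0.03·log₂0.03 = 0.1518
  cell (1,r): −0.11·log₂0.11 = 0.3503
  cell (1,s): −0.10·log₂0.10 = 0.3322
  cell (1,t): −0.47·log₂0.47 = 0.5120
  cell (2,r): −0.04·log₂0.04 = 0.1858
  cell (2,s): −0.09·log₂0.09 = 0.3127
  cell (2,t): −0.02·log₂0.02 = 0.1129
Sum = 2.407 bits.

2.407 bits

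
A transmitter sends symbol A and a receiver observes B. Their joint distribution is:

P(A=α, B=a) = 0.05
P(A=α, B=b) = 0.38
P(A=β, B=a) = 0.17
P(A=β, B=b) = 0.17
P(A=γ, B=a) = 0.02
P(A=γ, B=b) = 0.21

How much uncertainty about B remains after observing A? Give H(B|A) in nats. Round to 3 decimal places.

0.458 nats

Chain rule: H(B|A) = H(A,B) − H(A).
Marginals: p(A) = (0.4300, 0.3400, 0.2300), p(B) = (0.2400, 0.7600).
H(A,B) = 1.5259 nats; H(A) = 1.0677 nats.
H(B|A) = 1.5259 − 1.0677 = 0.458 nats.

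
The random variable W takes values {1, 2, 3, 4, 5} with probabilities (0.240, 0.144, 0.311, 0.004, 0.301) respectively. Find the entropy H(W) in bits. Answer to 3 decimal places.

H(W) = −Σ p·log₂ p.
  −(0.240)·log₂(0.240) = 0.4941
  −(0.144)·log₂(0.144) = 0.4026
  −(0.311)·log₂(0.311) = 0.5240
  −(0.004)·log₂(0.004) = 0.0319
  −(0.301)·log₂(0.301) = 0.5214
Sum: 0.4941 + 0.4026 + 0.5240 + 0.0319 + 0.5214 = 1.974 bits.

1.974 bits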